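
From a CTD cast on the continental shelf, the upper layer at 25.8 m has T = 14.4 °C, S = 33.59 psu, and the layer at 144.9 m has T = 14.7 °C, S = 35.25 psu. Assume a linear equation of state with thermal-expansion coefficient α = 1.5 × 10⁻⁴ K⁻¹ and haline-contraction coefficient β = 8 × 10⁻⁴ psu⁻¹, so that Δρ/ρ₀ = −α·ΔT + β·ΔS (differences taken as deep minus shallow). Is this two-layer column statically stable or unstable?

ΔT = 14.7 − 14.4 = +0.3 K and ΔS = 35.25 − 33.59 = +1.66 psu (deep − shallow).
−αΔT = -4.50 × 10⁻⁵; βΔS = 1.328 × 10⁻³; sum Δρ/ρ₀ = 1.283 × 10⁻³.
Δρ/ρ₀ > 0, so Δρ > 0: deeper water is denser → statically stable.

stable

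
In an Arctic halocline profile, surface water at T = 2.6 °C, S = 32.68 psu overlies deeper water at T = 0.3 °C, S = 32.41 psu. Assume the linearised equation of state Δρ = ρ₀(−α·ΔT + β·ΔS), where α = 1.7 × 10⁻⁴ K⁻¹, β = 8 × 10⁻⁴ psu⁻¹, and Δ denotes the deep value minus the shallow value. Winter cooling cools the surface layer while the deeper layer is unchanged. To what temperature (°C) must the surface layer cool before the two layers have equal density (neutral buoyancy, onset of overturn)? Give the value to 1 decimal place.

1.6 °C

Neutral buoyancy requires Δρ = 0, i.e. −α(T_deep − T_surf′) + β(S_deep − S_surf) = 0.
T_surf′ = T_deep − (β/α)·ΔS = 0.3 − (8 × 10⁻⁴/1.7 × 10⁻⁴)·(-0.27) = 1.571 °C.
Cooling required: 2.6 − (1.571) = 1.029 °C.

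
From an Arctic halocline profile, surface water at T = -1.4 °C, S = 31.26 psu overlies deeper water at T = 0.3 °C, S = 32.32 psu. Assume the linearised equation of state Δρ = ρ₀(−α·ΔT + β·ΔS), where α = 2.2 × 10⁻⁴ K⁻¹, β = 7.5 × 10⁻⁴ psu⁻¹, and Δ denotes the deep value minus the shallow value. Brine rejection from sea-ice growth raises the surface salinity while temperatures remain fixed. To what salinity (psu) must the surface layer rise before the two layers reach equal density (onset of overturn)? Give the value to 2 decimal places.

Neutral buoyancy requires −α(T_deep − T_surf) + β(S_deep − S_surf′) = 0.
S_surf′ = S_deep − (α/β)·ΔT = 32.32 − (2.2 × 10⁻⁴/7.5 × 10⁻⁴)·(+1.7) = 31.8213 psu.
Increase required: 31.8213 − 31.26 = 0.5613 psu.

31.82 psu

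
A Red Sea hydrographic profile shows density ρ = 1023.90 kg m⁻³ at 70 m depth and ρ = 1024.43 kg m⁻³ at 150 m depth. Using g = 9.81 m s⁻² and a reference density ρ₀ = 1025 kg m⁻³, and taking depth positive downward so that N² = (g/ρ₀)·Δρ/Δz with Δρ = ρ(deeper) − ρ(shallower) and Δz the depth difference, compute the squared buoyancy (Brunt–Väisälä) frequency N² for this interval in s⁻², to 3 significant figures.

6.34 × 10⁻⁵ s⁻²

Δρ = 1024.43 − 1023.90 = 0.53 kg m⁻³ over Δz = 150 − 70 = 80 m.
N² = (9.81/1025) × (0.53/80) = 6.3406 × 10⁻⁵ s⁻² ≈ 6.34 × 10⁻⁵ s⁻².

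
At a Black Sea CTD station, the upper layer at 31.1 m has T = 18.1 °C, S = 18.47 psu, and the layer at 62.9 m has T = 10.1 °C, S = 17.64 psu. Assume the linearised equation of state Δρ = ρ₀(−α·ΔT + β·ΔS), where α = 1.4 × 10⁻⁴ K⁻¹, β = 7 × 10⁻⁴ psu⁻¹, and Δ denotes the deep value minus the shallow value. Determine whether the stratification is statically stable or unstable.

ΔT = 10.1 − 18.1 = -8.0 K and ΔS = 17.64 − 18.47 = -0.83 psu (deep − shallow).
−αΔT = 1.12 × 10⁻³; βΔS = -5.81 × 10⁻⁴; sum Δρ/ρ₀ = 5.39 × 10⁻⁴.
Δρ/ρ₀ > 0, so Δρ > 0: deeper water is denser → statically stable.

stable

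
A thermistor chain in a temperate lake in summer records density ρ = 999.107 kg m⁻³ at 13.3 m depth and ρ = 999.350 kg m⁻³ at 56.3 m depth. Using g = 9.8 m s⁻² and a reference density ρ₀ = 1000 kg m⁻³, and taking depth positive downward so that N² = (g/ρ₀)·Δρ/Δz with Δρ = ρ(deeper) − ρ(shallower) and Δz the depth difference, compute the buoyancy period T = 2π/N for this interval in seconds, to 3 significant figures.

Δρ = 999.350 − 999.107 = 0.243 kg m⁻³ over Δz = 56.3 − 13.3 = 43 m.
N² = (9.8/1000) × (0.243/43) = 5.5381 × 10⁻⁵ s⁻².
N = √(5.5381 × 10⁻⁵) = 7.4418 × 10⁻³ rad s⁻¹, so T = 2π/N = 844.31 s ≈ 844 s.

844 s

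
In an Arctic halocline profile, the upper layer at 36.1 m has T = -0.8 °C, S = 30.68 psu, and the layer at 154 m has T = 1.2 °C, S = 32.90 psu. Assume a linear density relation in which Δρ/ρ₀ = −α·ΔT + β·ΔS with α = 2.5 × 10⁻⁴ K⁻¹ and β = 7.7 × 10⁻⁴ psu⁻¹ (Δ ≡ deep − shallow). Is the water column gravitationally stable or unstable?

ΔT = 1.2 − -0.8 = +2.0 K and ΔS = 32.90 − 30.68 = +2.22 psu (deep − shallow).
−αΔT = -5.00 × 10⁻⁴; βΔS = 1.7094 × 10⁻³; sum Δρ/ρ₀ = 1.2094 × 10⁻³.
Δρ/ρ₀ > 0, so Δρ > 0: deeper water is denser → statically stable.

stable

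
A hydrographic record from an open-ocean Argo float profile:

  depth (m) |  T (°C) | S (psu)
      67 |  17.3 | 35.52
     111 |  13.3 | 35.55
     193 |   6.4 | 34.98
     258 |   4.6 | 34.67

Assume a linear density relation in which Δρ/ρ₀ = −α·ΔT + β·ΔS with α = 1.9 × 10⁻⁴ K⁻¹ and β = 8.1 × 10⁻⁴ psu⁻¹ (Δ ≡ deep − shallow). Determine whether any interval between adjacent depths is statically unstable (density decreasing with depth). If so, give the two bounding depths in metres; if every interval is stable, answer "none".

Evaluate Δρ/ρ₀ = −αΔT + βΔS across each adjacent pair:
  67–111 m: −αΔT+βΔS = −(1.9 × 10⁻⁴)(-4.0)+(8.1 × 10⁻⁴)(+0.03) = 7.8 × 10⁻⁴ → stable
  111–193 m: −αΔT+βΔS = −(1.9 × 10⁻⁴)(-6.9)+(8.1 × 10⁻⁴)(-0.57) = 8.5 × 10⁻⁴ → stable
  193–258 m: −αΔT+βΔS = −(1.9 × 10⁻⁴)(-1.8)+(8.1 × 10⁻⁴)(-0.31) = 9.1 × 10⁻⁵ → stable
Every interval has Δρ > 0: the column is stably stratified throughout.

none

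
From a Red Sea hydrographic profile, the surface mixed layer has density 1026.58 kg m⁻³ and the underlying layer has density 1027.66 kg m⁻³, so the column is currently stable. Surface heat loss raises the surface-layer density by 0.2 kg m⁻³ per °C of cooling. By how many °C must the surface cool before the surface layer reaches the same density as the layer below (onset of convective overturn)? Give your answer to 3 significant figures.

5.40 °C

Density deficit of the surface layer: 1027.66 − 1026.58 = 1.08 kg m⁻³.
Required change = 1.08 / 0.2 = 5.40 °C.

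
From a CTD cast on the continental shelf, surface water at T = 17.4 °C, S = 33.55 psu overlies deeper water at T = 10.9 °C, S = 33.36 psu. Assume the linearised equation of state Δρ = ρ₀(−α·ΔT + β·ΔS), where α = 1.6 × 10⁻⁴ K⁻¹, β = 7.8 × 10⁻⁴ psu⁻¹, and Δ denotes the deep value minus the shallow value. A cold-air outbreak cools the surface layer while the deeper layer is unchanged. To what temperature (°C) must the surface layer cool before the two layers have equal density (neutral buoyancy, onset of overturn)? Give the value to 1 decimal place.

11.8 °C

Neutral buoyancy requires Δρ = 0, i.e. −α(T_deep − T_surf′) + β(S_deep − S_surf) = 0.
T_surf′ = T_deep − (β/α)·ΔS = 10.9 − (7.8 × 10⁻⁴/1.6 × 10⁻⁴)·(-0.19) = 11.826 °C.
Cooling required: 17.4 − (11.826) = 5.574 °C.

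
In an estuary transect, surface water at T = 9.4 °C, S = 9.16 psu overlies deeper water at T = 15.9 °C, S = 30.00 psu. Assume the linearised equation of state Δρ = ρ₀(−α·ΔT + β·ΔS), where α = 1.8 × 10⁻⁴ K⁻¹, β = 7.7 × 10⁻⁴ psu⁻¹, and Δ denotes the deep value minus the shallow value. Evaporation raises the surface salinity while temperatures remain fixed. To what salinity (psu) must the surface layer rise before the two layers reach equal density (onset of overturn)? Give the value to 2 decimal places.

28.48 psu

Neutral buoyancy requires −α(T_deep − T_surf) + β(S_deep − S_surf′) = 0.
S_surf′ = S_deep − (α/β)·ΔT = 30.00 − (1.8 × 10⁻⁴/7.7 × 10⁻⁴)·(+6.5) = 28.4805 psu.
Increase required: 28.4805 − 9.16 = 19.3205 psu.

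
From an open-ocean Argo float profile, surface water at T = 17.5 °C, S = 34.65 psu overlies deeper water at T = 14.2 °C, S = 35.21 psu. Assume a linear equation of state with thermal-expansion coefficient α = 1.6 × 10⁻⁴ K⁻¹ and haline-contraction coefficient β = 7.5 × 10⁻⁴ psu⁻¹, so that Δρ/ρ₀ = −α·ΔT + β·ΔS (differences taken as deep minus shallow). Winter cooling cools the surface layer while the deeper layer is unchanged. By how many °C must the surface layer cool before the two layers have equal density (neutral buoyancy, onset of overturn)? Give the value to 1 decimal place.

Neutral buoyancy requires Δρ = 0, i.e. −α(T_deep − T_surf′) + β(S_deep − S_surf) = 0.
T_surf′ = T_deep − (β/α)·ΔS = 14.2 − (7.5 × 10⁻⁴/1.6 × 10⁻⁴)·(+0.56) = 11.575 °C.
Cooling required: 17.5 − (11.575) = 5.925 °C.

5.9 °C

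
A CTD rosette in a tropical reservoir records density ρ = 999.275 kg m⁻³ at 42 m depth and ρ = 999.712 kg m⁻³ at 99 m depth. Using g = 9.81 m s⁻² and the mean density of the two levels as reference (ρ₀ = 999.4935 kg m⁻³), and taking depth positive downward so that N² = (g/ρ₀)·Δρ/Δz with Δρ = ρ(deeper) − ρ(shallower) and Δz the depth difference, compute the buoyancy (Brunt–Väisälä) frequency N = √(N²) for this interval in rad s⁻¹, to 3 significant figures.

Δρ = 999.712 − 999.275 = 0.437 kg m⁻³ over Δz = 99 − 42 = 57 m.
N² = (9.81/999.4935) × (0.437/57) = 7.5248 × 10⁻⁵ s⁻².
N = √(7.5248 × 10⁻⁵) = 8.6746 × 10⁻³ rad s⁻¹ ≈ 8.67 × 10⁻³ rad s⁻¹.

8.67 × 10⁻³ rad s⁻¹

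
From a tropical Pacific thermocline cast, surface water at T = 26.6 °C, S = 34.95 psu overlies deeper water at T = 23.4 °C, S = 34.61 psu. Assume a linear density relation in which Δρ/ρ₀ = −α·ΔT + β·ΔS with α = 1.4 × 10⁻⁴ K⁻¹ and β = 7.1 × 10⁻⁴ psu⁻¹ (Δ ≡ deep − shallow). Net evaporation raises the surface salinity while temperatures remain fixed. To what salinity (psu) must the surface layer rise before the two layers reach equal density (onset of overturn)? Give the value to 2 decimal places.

Neutral buoyancy requires −α(T_deep − T_surf) + β(S_deep − S_surf′) = 0.
S_surf′ = S_deep − (α/β)·ΔT = 34.61 − (1.4 × 10⁻⁴/7.1 × 10⁻⁴)·(-3.2) = 35.2410 psu.
Increase required: 35.2410 − 34.95 = 0.2910 psu.

35.24 psu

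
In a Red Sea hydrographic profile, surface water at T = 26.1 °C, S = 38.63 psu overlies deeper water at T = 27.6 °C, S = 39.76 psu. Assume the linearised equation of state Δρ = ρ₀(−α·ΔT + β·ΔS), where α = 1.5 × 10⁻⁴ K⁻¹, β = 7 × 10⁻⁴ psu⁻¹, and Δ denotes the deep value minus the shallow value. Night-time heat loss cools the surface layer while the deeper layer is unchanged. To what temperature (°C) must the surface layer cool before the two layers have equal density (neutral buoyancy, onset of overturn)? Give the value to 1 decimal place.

22.3 °C

Neutral buoyancy requires Δρ = 0, i.e. −α(T_deep − T_surf′) + β(S_deep − S_surf) = 0.
T_surf′ = T_deep − (β/α)·ΔS = 27.6 − (7 × 10⁻⁴/1.5 × 10⁻⁴)·(+1.13) = 22.327 °C.
Cooling required: 26.1 − (22.327) = 3.773 °C.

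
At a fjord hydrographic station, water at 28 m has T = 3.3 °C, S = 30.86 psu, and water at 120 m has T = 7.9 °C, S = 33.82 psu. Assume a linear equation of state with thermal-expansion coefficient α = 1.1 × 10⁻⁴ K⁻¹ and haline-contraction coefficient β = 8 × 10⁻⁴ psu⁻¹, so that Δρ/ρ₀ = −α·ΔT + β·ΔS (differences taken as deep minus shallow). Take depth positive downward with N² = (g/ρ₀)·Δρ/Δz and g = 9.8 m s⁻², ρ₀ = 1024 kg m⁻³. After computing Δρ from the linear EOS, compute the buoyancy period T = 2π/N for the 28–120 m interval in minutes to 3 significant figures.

ΔT = +4.6 K, ΔS = +2.96 psu (deep − shallow).
Δρ/ρ₀ = −αΔT + βΔS = -5.06 × 10⁻⁴ + 2.368 × 10⁻³ = 1.862 × 10⁻³, so Δρ ≈ 1.907 kg m⁻³.
N² = (g/ρ₀)·Δρ/Δz = g·(Δρ/ρ₀)/Δz = 9.8 × 1.862 × 10⁻³ / 92 = 1.9834 × 10⁻⁴ s⁻².
N = √(1.9834 × 10⁻⁴) = 0.014083 rad s⁻¹ → T = 2π/N = 446.15 s = 7.4358 min ≈ 7.44 min.

7.44 min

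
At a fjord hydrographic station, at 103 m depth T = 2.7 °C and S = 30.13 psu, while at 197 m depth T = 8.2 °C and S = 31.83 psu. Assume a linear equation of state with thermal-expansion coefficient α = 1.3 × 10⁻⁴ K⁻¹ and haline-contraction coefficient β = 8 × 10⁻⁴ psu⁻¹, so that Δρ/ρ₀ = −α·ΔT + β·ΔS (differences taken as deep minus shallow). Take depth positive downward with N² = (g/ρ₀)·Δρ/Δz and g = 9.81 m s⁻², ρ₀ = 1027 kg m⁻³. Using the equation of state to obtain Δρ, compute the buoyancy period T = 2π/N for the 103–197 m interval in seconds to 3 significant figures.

766 s

ΔT = +5.5 K, ΔS = +1.70 psu (deep − shallow).
Δρ/ρ₀ = −αΔT + βΔS = -7.15 × 10⁻⁴ + 1.36 × 10⁻³ = 6.45 × 10⁻⁴, so Δρ ≈ 0.6624 kg m⁻³.
N² = (g/ρ₀)·Δρ/Δz = g·(Δρ/ρ₀)/Δz = 9.81 × 6.45 × 10⁻⁴ / 94 = 6.7313 × 10⁻⁵ s⁻².
N = √(6.7313 × 10⁻⁵) = 8.2045 × 10⁻³ rad s⁻¹ → T = 2π/N = 765.82 s ≈ 766 s.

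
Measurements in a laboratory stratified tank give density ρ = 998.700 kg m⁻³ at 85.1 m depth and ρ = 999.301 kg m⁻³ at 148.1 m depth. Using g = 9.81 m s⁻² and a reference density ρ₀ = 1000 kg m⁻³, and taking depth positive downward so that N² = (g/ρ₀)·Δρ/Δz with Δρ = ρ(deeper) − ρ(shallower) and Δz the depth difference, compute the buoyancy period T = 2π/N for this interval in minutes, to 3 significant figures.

Δρ = 999.301 − 998.700 = 0.601 kg m⁻³ over Δz = 148.1 − 85.1 = 63 m.
N² = (9.81/1000) × (0.601/63) = 9.3584 × 10⁻⁵ s⁻².
N = √(9.3584 × 10⁻⁵) = 9.6739 × 10⁻³ rad s⁻¹, so T = 2π/N = 649.50 s = 10.825 min ≈ 10.8 min.

10.8 min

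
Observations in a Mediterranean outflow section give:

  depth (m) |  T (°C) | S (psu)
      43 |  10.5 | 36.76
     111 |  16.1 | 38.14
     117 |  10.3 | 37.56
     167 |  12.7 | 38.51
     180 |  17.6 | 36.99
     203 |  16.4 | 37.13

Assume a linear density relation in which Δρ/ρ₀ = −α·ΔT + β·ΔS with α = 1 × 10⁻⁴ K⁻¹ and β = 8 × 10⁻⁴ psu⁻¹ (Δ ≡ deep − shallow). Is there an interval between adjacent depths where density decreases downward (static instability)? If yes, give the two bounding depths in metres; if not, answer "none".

167–180 m

Evaluate Δρ/ρ₀ = −αΔT + βΔS across each adjacent pair:
  43–111 m: −αΔT+βΔS = −(1 × 10⁻⁴)(+5.6)+(8 × 10⁻⁴)(+1.38) = 5.4 × 10⁻⁴ → stable
  111–117 m: −αΔT+βΔS = −(1 × 10⁻⁴)(-5.8)+(8 × 10⁻⁴)(-0.58) = 1.2 × 10⁻⁴ → stable
  117–167 m: −αΔT+βΔS = −(1 × 10⁻⁴)(+2.4)+(8 × 10⁻⁴)(+0.95) = 5.2 × 10⁻⁴ → stable
  167–180 m: −αΔT+βΔS = −(1 × 10⁻⁴)(+4.9)+(8 × 10⁻⁴)(-1.52) = -1.7 × 10⁻³ → UNSTABLE
  180–203 m: −αΔT+βΔS = −(1 × 10⁻⁴)(-1.2)+(8 × 10⁻⁴)(+0.14) = 2.3 × 10⁻⁴ → stable
The 167–180 m interval has Δρ < 0: lighter water underlies denser water.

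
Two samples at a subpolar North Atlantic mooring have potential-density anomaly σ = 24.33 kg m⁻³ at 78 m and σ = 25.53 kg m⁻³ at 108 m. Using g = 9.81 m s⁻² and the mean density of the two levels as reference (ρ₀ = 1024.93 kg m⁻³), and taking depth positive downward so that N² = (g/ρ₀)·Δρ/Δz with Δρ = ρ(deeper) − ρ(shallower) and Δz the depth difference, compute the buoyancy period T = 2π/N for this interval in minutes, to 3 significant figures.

5.35 min

Δρ = 1025.53 − 1024.33 = 1.20 kg m⁻³ over Δz = 108 − 78 = 30 m.
N² = (9.81/1024.93) × (1.20/30) = 3.8286 × 10⁻⁴ s⁻².
N = √(3.8286 × 10⁻⁴) = 0.019567 rad s⁻¹, so T = 2π/N = 321.11 s = 5.3518 min ≈ 5.35 min.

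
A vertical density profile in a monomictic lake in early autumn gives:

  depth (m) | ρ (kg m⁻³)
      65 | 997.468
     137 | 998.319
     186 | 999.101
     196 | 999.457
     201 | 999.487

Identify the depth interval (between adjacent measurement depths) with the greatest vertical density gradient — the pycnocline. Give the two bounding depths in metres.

Compute the density gradient over each adjacent pair:
  65–137 m: Δρ/Δz = 0.851/72 = 0.012 kg m⁻⁴
  137–186 m: Δρ/Δz = 0.782/49 = 0.016 kg m⁻⁴
  186–196 m: Δρ/Δz = 0.356/10 = 0.036 kg m⁻⁴
  196–201 m: Δρ/Δz = 0.030/5 = 6.0 × 10⁻³ kg m⁻⁴
The largest gradient is in the 186–196 m interval — the pycnocline.

186–196 m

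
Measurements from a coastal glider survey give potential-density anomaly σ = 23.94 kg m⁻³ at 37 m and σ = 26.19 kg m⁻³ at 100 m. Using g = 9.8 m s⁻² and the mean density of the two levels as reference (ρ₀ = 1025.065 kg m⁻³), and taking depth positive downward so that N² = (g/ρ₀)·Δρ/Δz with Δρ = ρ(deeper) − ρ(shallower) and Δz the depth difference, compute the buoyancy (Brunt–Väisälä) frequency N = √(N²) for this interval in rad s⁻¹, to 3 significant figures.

Δρ = 1026.19 − 1023.94 = 2.25 kg m⁻³ over Δz = 100 − 37 = 63 m.
N² = (9.8/1025.065) × (2.25/63) = 3.4144 × 10⁻⁴ s⁻².
N = √(3.4144 × 10⁻⁴) = 0.018478 rad s⁻¹ ≈ 0.0185 rad s⁻¹.

0.0185 rad s⁻¹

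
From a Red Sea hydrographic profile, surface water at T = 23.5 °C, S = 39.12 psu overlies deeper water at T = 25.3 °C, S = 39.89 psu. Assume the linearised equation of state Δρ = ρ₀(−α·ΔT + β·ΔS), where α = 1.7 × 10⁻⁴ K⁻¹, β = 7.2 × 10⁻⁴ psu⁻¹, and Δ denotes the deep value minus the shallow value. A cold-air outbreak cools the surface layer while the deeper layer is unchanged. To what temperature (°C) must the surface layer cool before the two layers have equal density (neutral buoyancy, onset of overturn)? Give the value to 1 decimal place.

Neutral buoyancy requires Δρ = 0, i.e. −α(T_deep − T_surf′) + β(S_deep − S_surf) = 0.
T_surf′ = T_deep − (β/α)·ΔS = 25.3 − (7.2 × 10⁻⁴/1.7 × 10⁻⁴)·(+0.77) = 22.039 °C.
Cooling required: 23.5 − (22.039) = 1.461 °C.

22.0 °C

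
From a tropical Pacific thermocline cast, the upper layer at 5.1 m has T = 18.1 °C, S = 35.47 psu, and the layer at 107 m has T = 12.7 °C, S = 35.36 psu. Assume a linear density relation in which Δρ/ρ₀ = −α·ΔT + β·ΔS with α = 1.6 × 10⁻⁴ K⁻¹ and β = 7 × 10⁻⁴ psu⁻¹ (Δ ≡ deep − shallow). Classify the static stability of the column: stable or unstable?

ΔT = 12.7 − 18.1 = -5.4 K and ΔS = 35.36 − 35.47 = -0.11 psu (deep − shallow).
−αΔT = 8.64 × 10⁻⁴; βΔS = -7.70 × 10⁻⁵; sum Δρ/ρ₀ = 7.87 × 10⁻⁴.
Δρ/ρ₀ > 0, so Δρ > 0: deeper water is denser → statically stable.

stable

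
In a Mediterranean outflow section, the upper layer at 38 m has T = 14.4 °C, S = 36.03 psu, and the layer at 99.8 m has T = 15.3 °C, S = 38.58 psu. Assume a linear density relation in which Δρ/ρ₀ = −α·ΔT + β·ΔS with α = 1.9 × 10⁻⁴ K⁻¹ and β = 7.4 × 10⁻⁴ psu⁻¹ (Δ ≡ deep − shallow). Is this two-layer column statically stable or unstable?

stable

ΔT = 15.3 − 14.4 = +0.9 K and ΔS = 38.58 − 36.03 = +2.55 psu (deep − shallow).
−αΔT = -1.71 × 10⁻⁴; βΔS = 1.887 × 10⁻³; sum Δρ/ρ₀ = 1.716 × 10⁻³.
Δρ/ρ₀ > 0, so Δρ > 0: deeper water is denser → statically stable.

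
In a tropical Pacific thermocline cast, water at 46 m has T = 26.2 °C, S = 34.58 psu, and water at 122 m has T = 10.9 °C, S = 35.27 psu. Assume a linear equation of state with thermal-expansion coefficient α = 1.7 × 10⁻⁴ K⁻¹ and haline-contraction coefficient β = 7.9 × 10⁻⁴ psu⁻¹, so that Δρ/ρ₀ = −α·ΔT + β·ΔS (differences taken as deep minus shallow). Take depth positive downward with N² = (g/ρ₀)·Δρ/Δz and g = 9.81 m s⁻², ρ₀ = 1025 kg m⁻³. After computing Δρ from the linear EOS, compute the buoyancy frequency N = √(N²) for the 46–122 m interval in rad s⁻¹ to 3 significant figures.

ΔT = -15.3 K, ΔS = +0.69 psu (deep − shallow).
Δρ/ρ₀ = −αΔT + βΔS = 2.601 × 10⁻³ + 5.451 × 10⁻⁴ = 3.1461 × 10⁻³, so Δρ ≈ 3.225 kg m⁻³.
N² = (g/ρ₀)·Δρ/Δz = g·(Δρ/ρ₀)/Δz = 9.81 × 3.1461 × 10⁻³ / 76 = 4.0610 × 10⁻⁴ s⁻².
N = √(4.0610 × 10⁻⁴) = 0.020152 rad s⁻¹ ≈ 0.0202 rad s⁻¹.

0.0202 rad s⁻¹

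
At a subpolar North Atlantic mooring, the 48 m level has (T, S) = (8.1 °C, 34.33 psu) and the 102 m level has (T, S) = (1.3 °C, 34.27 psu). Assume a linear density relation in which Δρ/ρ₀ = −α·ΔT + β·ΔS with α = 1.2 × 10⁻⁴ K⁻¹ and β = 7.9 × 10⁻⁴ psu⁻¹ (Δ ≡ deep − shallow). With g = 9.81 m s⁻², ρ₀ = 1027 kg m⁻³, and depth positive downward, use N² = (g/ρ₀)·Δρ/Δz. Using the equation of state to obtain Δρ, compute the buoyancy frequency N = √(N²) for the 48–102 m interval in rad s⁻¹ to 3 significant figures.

0.0118 rad s⁻¹

ΔT = -6.8 K, ΔS = -0.06 psu (deep − shallow).
Δρ/ρ₀ = −αΔT + βΔS = 8.16 × 10⁻⁴ − 4.74 × 10⁻⁵ = 7.686 × 10⁻⁴, so Δρ ≈ 0.7894 kg m⁻³.
N² = (g/ρ₀)·Δρ/Δz = g·(Δρ/ρ₀)/Δz = 9.81 × 7.686 × 10⁻⁴ / 54 = 1.3963 × 10⁻⁴ s⁻².
N = √(1.3963 × 10⁻⁴) = 0.011817 rad s⁻¹ ≈ 0.0118 rad s⁻¹.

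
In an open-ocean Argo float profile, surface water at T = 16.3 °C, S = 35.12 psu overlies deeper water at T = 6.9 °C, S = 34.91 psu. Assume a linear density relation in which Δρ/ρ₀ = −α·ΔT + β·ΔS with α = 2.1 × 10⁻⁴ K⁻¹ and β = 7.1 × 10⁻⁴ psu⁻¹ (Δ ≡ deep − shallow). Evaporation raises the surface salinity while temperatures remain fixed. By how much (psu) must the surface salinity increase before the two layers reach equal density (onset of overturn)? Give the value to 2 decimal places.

2.57 psu

Neutral buoyancy requires −α(T_deep − T_surf) + β(S_deep − S_surf′) = 0.
S_surf′ = S_deep − (α/β)·ΔT = 34.91 − (2.1 × 10⁻⁴/7.1 × 10⁻⁴)·(-9.4) = 37.6903 psu.
Increase required: 37.6903 − 35.12 = 2.5703 psu.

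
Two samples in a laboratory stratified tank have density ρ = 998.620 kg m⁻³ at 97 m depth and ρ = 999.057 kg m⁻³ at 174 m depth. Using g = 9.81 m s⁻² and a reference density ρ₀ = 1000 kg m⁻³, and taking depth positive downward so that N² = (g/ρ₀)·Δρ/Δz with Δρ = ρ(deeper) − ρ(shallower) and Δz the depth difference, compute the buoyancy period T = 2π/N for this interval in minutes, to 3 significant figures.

Δρ = 999.057 − 998.620 = 0.437 kg m⁻³ over Δz = 174 − 97 = 77 m.
N² = (9.81/1000) × (0.437/77) = 5.5675 × 10⁻⁵ s⁻².
N = √(5.5675 × 10⁻⁵) = 7.4616 × 10⁻³ rad s⁻¹, so T = 2π/N = 842.07 s = 14.035 min ≈ 14.0 min.

14.0 min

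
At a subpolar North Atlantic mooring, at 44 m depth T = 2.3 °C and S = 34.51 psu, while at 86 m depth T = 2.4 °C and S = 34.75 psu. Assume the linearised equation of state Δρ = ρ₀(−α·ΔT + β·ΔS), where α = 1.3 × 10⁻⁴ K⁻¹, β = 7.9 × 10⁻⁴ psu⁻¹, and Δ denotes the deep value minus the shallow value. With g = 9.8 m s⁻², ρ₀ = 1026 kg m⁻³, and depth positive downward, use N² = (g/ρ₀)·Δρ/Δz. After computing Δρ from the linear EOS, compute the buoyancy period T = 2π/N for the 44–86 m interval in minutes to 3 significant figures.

ΔT = +0.1 K, ΔS = +0.24 psu (deep − shallow).
Δρ/ρ₀ = −αΔT + βΔS = -1.30 × 10⁻⁵ + 1.896 × 10⁻⁴ = 1.766 × 10⁻⁴, so Δρ ≈ 0.1812 kg m⁻³.
N² = (g/ρ₀)·Δρ/Δz = g·(Δρ/ρ₀)/Δz = 9.8 × 1.766 × 10⁻⁴ / 42 = 4.1207 × 10⁻⁵ s⁻².
N = √(4.1207 × 10⁻⁵) = 6.4193 × 10⁻³ rad s⁻¹ → T = 2π/N = 978.80 s = 16.313 min ≈ 16.3 min.

16.3 min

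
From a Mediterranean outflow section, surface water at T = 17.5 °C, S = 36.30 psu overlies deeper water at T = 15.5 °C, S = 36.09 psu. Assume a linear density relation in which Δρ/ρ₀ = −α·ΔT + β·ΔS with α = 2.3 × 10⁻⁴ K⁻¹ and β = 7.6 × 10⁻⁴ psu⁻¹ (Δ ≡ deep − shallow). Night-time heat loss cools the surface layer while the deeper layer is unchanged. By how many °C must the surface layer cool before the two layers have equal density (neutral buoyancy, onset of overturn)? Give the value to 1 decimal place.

Neutral buoyancy requires Δρ = 0, i.e. −α(T_deep − T_surf′) + β(S_deep − S_surf) = 0.
T_surf′ = T_deep − (β/α)·ΔS = 15.5 − (7.6 × 10⁻⁴/2.3 × 10⁻⁴)·(-0.21) = 16.194 °C.
Cooling required: 17.5 − (16.194) = 1.306 °C.

1.3 °C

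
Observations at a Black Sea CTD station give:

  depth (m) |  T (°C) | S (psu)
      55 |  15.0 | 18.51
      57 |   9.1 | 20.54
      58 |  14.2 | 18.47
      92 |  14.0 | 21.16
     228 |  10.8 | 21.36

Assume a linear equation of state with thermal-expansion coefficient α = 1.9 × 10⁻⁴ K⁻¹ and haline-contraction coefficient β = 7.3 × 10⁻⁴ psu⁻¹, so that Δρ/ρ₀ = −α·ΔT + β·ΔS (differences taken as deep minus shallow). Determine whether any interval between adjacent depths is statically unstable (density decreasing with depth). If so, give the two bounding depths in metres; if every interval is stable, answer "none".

Evaluate Δρ/ρ₀ = −αΔT + βΔS across each adjacent pair:
  55–57 m: −αΔT+βΔS = −(1.9 × 10⁻⁴)(-5.9)+(7.3 × 10⁻⁴)(+2.03) = 2.6 × 10⁻³ → stable
  57–58 m: −αΔT+βΔS = −(1.9 × 10⁻⁴)(+5.1)+(7.3 × 10⁻⁴)(-2.07) = -2.5 × 10⁻³ → UNSTABLE
  58–92 m: −αΔT+βΔS = −(1.9 × 10⁻⁴)(-0.2)+(7.3 × 10⁻⁴)(+2.69) = 2.0 × 10⁻³ → stable
  92–228 m: −αΔT+βΔS = −(1.9 × 10⁻⁴)(-3.2)+(7.3 × 10⁻⁴)(+0.20) = 7.5 × 10⁻⁴ → stable
The 57–58 m interval has Δρ < 0: lighter water underlies denser water.

57–58 m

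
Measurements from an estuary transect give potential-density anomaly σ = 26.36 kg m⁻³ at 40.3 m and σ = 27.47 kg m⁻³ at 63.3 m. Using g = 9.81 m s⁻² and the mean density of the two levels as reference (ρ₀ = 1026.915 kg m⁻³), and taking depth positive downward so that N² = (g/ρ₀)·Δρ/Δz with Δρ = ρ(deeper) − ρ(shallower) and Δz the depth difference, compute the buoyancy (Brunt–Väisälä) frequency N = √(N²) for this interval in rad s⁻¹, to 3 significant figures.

Δρ = 1027.47 − 1026.36 = 1.11 kg m⁻³ over Δz = 63.3 − 40.3 = 23 m.
N² = (9.81/1026.915) × (1.11/23) = 4.6103 × 10⁻⁴ s⁻².
N = √(4.6103 × 10⁻⁴) = 0.021472 rad s⁻¹ ≈ 0.0215 rad s⁻¹.
Since Δρ > 0 the layer is stably stratified.

0.0215 rad s⁻¹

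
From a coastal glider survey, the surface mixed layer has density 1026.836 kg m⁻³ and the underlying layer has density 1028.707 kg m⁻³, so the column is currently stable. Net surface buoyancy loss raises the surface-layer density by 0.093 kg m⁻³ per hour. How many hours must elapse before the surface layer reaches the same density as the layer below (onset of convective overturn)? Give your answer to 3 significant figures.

Density deficit of the surface layer: 1028.707 − 1026.836 = 1.871 kg m⁻³.
Required change = 1.871 / 0.093 = 20.1 hours.

20.1 hours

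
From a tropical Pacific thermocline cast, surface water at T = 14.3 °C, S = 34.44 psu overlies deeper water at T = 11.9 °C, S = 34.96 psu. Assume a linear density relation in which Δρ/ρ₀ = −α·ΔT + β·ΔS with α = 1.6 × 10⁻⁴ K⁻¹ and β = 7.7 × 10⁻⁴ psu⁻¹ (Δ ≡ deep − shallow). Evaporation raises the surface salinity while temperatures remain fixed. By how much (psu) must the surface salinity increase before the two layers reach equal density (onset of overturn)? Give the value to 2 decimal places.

Neutral buoyancy requires −α(T_deep − T_surf) + β(S_deep − S_surf′) = 0.
S_surf′ = S_deep − (α/β)·ΔT = 34.96 − (1.6 × 10⁻⁴/7.7 × 10⁻⁴)·(-2.4) = 35.4587 psu.
Increase required: 35.4587 − 34.44 = 1.0187 psu.

1.02 psu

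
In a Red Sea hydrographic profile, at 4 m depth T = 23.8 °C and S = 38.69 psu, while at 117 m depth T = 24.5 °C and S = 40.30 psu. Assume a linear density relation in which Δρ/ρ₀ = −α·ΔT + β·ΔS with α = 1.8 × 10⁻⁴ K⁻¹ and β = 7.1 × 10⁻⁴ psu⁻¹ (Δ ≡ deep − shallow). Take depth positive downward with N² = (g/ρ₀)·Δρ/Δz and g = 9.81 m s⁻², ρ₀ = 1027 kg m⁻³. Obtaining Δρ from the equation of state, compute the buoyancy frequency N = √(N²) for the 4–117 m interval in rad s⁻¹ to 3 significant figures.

ΔT = +0.7 K, ΔS = +1.61 psu (deep − shallow).
Δρ/ρ₀ = −αΔT + βΔS = -1.26 × 10⁻⁴ + 1.1431 × 10⁻³ = 1.0171 × 10⁻³, so Δρ ≈ 1.045 kg m⁻³.
N² = (g/ρ₀)·Δρ/Δz = g·(Δρ/ρ₀)/Δz = 9.81 × 1.0171 × 10⁻³ / 113 = 8.8299 × 10⁻⁵ s⁻².
N = √(8.8299 × 10⁻⁵) = 9.3968 × 10⁻³ rad s⁻¹ ≈ 9.40 × 10⁻³ rad s⁻¹.

9.40 × 10⁻³ rad s⁻¹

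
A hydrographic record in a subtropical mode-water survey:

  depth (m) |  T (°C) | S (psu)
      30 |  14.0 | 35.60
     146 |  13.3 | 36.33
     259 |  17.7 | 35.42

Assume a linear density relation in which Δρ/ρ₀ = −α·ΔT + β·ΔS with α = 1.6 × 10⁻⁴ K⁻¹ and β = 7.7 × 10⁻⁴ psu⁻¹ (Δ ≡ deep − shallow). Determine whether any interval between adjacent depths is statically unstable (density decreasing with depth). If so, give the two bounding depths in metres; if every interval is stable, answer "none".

146–259 m

Evaluate Δρ/ρ₀ = −αΔT + βΔS across each adjacent pair:
  30–146 m: −αΔT+βΔS = −(1.6 × 10⁻⁴)(-0.7)+(7.7 × 10⁻⁴)(+0.73) = 6.7 × 10⁻⁴ → stable
  146–259 m: −αΔT+βΔS = −(1.6 × 10⁻⁴)(+4.4)+(7.7 × 10⁻⁴)(-0.91) = -1.4 × 10⁻³ → UNSTABLE
The 146–259 m interval has Δρ < 0: lighter water underlies denser water.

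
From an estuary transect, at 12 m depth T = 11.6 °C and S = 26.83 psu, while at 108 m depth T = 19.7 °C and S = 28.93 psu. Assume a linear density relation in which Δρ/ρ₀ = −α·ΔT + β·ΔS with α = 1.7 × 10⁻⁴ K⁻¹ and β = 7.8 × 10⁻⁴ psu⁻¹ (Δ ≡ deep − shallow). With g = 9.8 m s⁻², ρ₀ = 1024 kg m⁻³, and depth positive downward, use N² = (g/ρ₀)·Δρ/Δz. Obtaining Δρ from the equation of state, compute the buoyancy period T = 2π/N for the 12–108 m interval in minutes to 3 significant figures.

20.3 min

ΔT = +8.1 K, ΔS = +2.10 psu (deep − shallow).
Δρ/ρ₀ = −αΔT + βΔS = -1.377 × 10⁻³ + 1.638 × 10⁻³ = 2.61 × 10⁻⁴, so Δρ ≈ 0.2673 kg m⁻³.
N² = (g/ρ₀)·Δρ/Δz = g·(Δρ/ρ₀)/Δz = 9.8 × 2.61 × 10⁻⁴ / 96 = 2.6644 × 10⁻⁵ s⁻².
N = √(2.6644 × 10⁻⁵) = 5.1618 × 10⁻³ rad s⁻¹ → T = 2π/N = 1.2172 × 10³ s = 20.287 min ≈ 20.3 min.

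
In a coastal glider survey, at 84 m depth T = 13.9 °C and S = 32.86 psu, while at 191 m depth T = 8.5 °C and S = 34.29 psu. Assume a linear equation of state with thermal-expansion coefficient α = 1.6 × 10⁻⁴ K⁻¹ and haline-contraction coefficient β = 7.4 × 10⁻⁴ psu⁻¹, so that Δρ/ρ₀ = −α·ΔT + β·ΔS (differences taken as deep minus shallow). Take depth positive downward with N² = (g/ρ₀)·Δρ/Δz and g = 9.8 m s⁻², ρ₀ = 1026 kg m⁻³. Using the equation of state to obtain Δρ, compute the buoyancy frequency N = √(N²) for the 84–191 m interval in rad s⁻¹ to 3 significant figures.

ΔT = -5.4 K, ΔS = +1.43 psu (deep − shallow).
Δρ/ρ₀ = −αΔT + βΔS = 8.64 × 10⁻⁴ + 1.0582 × 10⁻³ = 1.9222 × 10⁻³, so Δρ ≈ 1.972 kg m⁻³.
N² = (g/ρ₀)·Δρ/Δz = g·(Δρ/ρ₀)/Δz = 9.8 × 1.9222 × 10⁻³ / 107 = 1.7605 × 10⁻⁴ s⁻².
N = √(1.7605 × 10⁻⁴) = 0.013268 rad s⁻¹ ≈ 0.0133 rad s⁻¹.

0.0133 rad s⁻¹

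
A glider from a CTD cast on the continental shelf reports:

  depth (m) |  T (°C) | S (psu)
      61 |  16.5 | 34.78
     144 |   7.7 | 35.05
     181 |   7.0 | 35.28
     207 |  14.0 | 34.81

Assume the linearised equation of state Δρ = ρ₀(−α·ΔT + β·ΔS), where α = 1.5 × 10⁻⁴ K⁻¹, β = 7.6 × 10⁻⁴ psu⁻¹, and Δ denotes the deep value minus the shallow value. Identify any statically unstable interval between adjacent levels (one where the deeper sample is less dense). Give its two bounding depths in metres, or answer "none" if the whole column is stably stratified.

181–207 m

Evaluate Δρ/ρ₀ = −αΔT + βΔS across each adjacent pair:
  61–144 m: −αΔT+βΔS = −(1.5 × 10⁻⁴)(-8.8)+(7.6 × 10⁻⁴)(+0.27) = 1.5 × 10⁻³ → stable
  144–181 m: −αΔT+βΔS = −(1.5 × 10⁻⁴)(-0.7)+(7.6 × 10⁻⁴)(+0.23) = 2.8 × 10⁻⁴ → stable
  181–207 m: −αΔT+βΔS = −(1.5 × 10⁻⁴)(+7.0)+(7.6 × 10⁻⁴)(-0.47) = -1.4 × 10⁻³ → UNSTABLE
The 181–207 m interval has Δρ < 0: lighter water underlies denser water.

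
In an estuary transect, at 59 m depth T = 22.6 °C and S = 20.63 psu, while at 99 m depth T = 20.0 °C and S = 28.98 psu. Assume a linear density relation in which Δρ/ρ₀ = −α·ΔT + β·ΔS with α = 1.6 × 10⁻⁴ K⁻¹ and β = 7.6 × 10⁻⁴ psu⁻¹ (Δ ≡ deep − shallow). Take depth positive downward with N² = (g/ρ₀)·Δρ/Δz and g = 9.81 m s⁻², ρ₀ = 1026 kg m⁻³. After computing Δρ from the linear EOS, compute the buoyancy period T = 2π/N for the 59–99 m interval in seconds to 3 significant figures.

154 s

ΔT = -2.6 K, ΔS = +8.35 psu (deep − shallow).
Δρ/ρ₀ = −αΔT + βΔS = 4.16 × 10⁻⁴ + 6.346 × 10⁻³ = 6.762 × 10⁻³, so Δρ ≈ 6.938 kg m⁻³.
N² = (g/ρ₀)·Δρ/Δz = g·(Δρ/ρ₀)/Δz = 9.81 × 6.762 × 10⁻³ / 40 = 1.6584 × 10⁻³ s⁻².
N = √(1.6584 × 10⁻³) = 0.040723 rad s⁻¹ → T = 2π/N = 154.29 s ≈ 154 s.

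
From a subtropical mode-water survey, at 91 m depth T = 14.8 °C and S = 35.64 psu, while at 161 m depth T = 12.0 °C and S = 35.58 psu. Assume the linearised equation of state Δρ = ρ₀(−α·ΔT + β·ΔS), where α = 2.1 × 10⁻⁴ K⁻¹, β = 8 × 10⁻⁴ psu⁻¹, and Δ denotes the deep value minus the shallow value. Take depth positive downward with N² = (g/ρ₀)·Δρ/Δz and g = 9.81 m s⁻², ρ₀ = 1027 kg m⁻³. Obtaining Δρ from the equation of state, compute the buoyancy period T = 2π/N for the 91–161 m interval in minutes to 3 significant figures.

12.0 min

ΔT = -2.8 K, ΔS = -0.06 psu (deep − shallow).
Δρ/ρ₀ = −αΔT + βΔS = 5.88 × 10⁻⁴ − 4.80 × 10⁻⁵ = 5.40 × 10⁻⁴, so Δρ ≈ 0.5546 kg m⁻³.
N² = (g/ρ₀)·Δρ/Δz = g·(Δρ/ρ₀)/Δz = 9.81 × 5.40 × 10⁻⁴ / 70 = 7.5677 × 10⁻⁵ s⁻².
N = √(7.5677 × 10⁻⁵) = 8.6993 × 10⁻³ rad s⁻¹ → T = 2π/N = 722.26 s = 12.038 min ≈ 12.0 min.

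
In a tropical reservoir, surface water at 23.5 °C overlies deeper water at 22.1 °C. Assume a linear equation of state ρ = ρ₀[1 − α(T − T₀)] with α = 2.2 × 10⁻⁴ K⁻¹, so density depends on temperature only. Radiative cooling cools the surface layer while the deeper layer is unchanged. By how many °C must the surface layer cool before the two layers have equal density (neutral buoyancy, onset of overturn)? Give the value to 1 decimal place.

1.4 °C

With temperature the only control, equal density requires T_surf′ = T_deep.
T_surf′ = 22.1 °C.
Cooling required: 23.5 − 22.1 = 1.4 °C.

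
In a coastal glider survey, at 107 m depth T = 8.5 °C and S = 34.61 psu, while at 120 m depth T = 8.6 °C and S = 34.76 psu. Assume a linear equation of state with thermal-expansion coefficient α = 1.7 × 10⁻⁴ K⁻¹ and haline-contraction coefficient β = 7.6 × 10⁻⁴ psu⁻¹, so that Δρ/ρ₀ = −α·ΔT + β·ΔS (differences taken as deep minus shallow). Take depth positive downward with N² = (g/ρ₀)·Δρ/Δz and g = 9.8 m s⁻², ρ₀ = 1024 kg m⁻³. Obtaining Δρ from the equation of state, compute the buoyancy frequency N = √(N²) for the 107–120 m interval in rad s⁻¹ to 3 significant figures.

ΔT = +0.1 K, ΔS = +0.15 psu (deep − shallow).
Δρ/ρ₀ = −αΔT + βΔS = -1.70 × 10⁻⁵ + 1.14 × 10⁻⁴ = 9.70 × 10⁻⁵, so Δρ ≈ 0.09933 kg m⁻³.
N² = (g/ρ₀)·Δρ/Δz = g·(Δρ/ρ₀)/Δz = 9.8 × 9.70 × 10⁻⁵ / 13 = 7.3123 × 10⁻⁵ s⁻².
N = √(7.3123 × 10⁻⁵) = 8.5512 × 10⁻³ rad s⁻¹ ≈ 8.55 × 10⁻³ rad s⁻¹.

8.55 × 10⁻³ rad s⁻¹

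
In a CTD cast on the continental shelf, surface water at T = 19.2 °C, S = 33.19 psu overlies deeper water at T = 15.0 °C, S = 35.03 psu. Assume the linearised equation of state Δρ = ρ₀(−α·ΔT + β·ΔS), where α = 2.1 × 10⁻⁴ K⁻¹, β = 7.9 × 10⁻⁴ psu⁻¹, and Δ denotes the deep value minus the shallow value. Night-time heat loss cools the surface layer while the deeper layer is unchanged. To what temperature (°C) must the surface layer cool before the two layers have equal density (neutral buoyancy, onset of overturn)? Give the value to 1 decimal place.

8.1 °C

Neutral buoyancy requires Δρ = 0, i.e. −α(T_deep − T_surf′) + β(S_deep − S_surf) = 0.
T_surf′ = T_deep − (β/α)·ΔS = 15.0 − (7.9 × 10⁻⁴/2.1 × 10⁻⁴)·(+1.84) = 8.078 °C.
Cooling required: 19.2 − (8.078) = 11.122 °C.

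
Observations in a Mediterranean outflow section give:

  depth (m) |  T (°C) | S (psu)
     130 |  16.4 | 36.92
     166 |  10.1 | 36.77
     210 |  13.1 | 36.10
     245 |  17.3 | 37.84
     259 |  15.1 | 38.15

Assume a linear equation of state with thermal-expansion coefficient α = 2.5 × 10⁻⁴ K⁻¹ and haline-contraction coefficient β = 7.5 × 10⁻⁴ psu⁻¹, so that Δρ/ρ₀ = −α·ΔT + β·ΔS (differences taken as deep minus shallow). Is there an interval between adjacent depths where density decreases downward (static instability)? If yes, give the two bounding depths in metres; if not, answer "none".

166–210 m

Evaluate Δρ/ρ₀ = −αΔT + βΔS across each adjacent pair:
  130–166 m: −αΔT+βΔS = −(2.5 × 10⁻⁴)(-6.3)+(7.5 × 10⁻⁴)(-0.15) = 1.5 × 10⁻³ → stable
  166–210 m: −αΔT+βΔS = −(2.5 × 10⁻⁴)(+3.0)+(7.5 × 10⁻⁴)(-0.67) = -1.3 × 10⁻³ → UNSTABLE
  210–245 m: −αΔT+βΔS = −(2.5 × 10⁻⁴)(+4.2)+(7.5 × 10⁻⁴)(+1.74) = 2.5 × 10⁻⁴ → stable
  245–259 m: −αΔT+βΔS = −(2.5 × 10⁻⁴)(-2.2)+(7.5 × 10⁻⁴)(+0.31) = 7.8 × 10⁻⁴ → stable
The 166–210 m interval has Δρ < 0: lighter water underlies denser water.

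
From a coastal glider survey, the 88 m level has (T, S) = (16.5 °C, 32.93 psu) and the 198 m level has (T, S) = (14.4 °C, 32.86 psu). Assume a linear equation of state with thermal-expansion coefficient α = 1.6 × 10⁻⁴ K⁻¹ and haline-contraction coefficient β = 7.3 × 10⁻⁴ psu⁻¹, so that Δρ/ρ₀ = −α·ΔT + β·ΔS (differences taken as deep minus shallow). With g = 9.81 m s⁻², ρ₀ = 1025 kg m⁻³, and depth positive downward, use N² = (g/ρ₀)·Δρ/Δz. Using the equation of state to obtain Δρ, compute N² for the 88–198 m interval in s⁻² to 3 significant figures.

ΔT = -2.1 K, ΔS = -0.07 psu (deep − shallow).
Δρ/ρ₀ = −αΔT + βΔS = 3.36 × 10⁻⁴ − 5.11 × 10⁻⁵ = 2.849 × 10⁻⁴, so Δρ ≈ 0.2920 kg m⁻³.
N² = (g/ρ₀)·Δρ/Δz = g·(Δρ/ρ₀)/Δz = 9.81 × 2.849 × 10⁻⁴ / 110 = 2.5408 × 10⁻⁵ s⁻² ≈ 2.54 × 10⁻⁵ s⁻².

2.54 × 10⁻⁵ s⁻²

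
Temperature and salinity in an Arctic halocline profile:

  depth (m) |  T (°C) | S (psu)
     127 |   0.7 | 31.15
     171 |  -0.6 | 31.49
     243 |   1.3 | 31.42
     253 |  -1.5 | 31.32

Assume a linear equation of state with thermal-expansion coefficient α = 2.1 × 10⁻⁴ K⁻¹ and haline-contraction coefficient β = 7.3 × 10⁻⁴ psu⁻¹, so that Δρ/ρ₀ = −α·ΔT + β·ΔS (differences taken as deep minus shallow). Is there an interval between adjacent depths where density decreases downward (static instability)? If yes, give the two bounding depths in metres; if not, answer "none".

171–243 m

Evaluate Δρ/ρ₀ = −αΔT + βΔS across each adjacent pair:
  127–171 m: −αΔT+βΔS = −(2.1 × 10⁻⁴)(-1.3)+(7.3 × 10⁻⁴)(+0.34) = 5.2 × 10⁻⁴ → stable
  171–243 m: −αΔT+βΔS = −(2.1 × 10⁻⁴)(+1.9)+(7.3 × 10⁻⁴)(-0.07) = -4.5 × 10⁻⁴ → UNSTABLE
  243–253 m: −αΔT+βΔS = −(2.1 × 10⁻⁴)(-2.8)+(7.3 × 10⁻⁴)(-0.10) = 5.1 × 10⁻⁴ → stable
The 171–243 m interval has Δρ < 0: lighter water underlies denser water.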